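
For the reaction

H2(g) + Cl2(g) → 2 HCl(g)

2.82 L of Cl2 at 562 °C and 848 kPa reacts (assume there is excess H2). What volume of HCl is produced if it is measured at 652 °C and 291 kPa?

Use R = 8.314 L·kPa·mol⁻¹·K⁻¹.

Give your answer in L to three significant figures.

18.2 L

n(Cl2) = PV/RT = (848 × 2.82) / (8.314 × 835.15) = 0.3444 mol
n(HCl) = (2/1) × 0.3444 = 0.6888 mol
V = nRT/P = 0.6888 × 8.314 × 925.15 / 291 = 18.21 L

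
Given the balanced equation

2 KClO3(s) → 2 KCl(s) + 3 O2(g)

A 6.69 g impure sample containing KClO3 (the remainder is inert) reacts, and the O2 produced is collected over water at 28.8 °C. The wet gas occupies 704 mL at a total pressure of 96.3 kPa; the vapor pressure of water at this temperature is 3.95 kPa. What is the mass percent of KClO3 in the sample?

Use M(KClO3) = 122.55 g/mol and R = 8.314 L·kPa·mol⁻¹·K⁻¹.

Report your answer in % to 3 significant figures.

P(O2) = 96.3 − 3.95 = 92.35 kPa
n(O2) = PV/RT = (92.35 × 0.7040) / (8.314 × 301.95) = 0.02590 mol
n(KClO3) = (2/3) × 0.02590 = 0.01727 mol
m(KClO3) = 0.01727 × 122.55 = 2.116 g
%KClO3 = 2.116 / 6.69 × 100 = 31.63%

31.6 %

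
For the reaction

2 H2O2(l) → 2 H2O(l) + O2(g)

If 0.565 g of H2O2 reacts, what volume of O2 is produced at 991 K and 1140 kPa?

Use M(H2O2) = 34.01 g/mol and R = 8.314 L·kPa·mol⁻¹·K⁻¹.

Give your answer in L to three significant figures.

0.0600 L

n(H2O2) = 0.5650 / 34.01 = 0.01661 mol
n(O2) = (1/2) × 0.01661 = 0.008305 mol
V = nRT/P = 0.008305 × 8.314 × 991 / 1140 = 0.06002 L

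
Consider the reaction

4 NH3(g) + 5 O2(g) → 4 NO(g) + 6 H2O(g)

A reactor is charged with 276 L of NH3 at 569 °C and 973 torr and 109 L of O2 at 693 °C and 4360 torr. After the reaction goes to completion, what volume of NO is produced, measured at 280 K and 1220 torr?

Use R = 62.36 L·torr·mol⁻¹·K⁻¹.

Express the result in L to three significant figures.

n(NH3) = PV/RT = (973 × 276) / (62.36 × 842.15) = 5.114 mol
n(O2) = PV/RT = (4360 × 109) / (62.36 × 966.15) = 7.888 mol
For 5.114 mol NH3, stoichiometry requires (5/4) × 5.114 = 6.393 mol O2; 7.888 mol is available, so NH3 is limiting.
n(NO) = (4/4) × 5.114 = 5.114 mol
V(NO) = nRT/P = 5.114 × 62.36 × 280 / 1220 = 73.19 L

73.2 L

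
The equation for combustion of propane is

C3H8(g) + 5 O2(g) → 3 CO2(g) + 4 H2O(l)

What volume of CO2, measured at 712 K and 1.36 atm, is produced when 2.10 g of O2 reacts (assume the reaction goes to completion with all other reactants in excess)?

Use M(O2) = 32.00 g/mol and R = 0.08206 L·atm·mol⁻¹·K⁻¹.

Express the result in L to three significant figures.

n(O2) = 2.100 / 32.00 = 0.06563 mol
n(CO2) = (3/5) × 0.06563 = 0.03938 mol
V = nRT/P = 0.03938 × 0.08206 × 712 / 1.36 = 1.692 L

1.69 L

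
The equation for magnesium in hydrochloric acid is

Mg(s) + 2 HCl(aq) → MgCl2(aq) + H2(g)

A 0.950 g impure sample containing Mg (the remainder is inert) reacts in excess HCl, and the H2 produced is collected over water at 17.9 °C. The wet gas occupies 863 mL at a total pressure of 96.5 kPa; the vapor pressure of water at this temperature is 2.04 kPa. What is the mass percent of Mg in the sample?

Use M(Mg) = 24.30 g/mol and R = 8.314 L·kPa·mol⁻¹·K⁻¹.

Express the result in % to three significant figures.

86.2 %

P(H2) = 96.5 − 2.04 = 94.46 kPa
n(H2) = PV/RT = (94.46 × 0.8630) / (8.314 × 291.05) = 0.03369 mol
n(Mg) = (1/1) × 0.03369 = 0.03369 mol
m(Mg) = 0.03369 × 24.30 = 0.8187 g
%Mg = 0.8187 / 0.950 × 100 = 86.18%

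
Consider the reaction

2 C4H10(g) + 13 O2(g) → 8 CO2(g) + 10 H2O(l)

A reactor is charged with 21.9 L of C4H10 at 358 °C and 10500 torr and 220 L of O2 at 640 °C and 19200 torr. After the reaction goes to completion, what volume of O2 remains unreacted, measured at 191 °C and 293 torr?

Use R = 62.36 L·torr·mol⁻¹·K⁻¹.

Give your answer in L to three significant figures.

n(C4H10) = PV/RT = (10500 × 21.9) / (62.36 × 631.15) = 5.842 mol
n(O2) = PV/RT = (19200 × 220) / (62.36 × 913.15) = 74.18 mol
For 5.842 mol C4H10, stoichiometry requires (13/2) × 5.842 = 37.97 mol O2; 74.18 mol is available, so C4H10 is limiting.
n(O2) consumed = (13/2) × 5.842 = 37.97 mol; remaining = 74.18 − 37.97 = 36.21 mol
V(O2) = nRT/P = 36.21 × 62.36 × 464.15 / 293 = 3577 L

3580 L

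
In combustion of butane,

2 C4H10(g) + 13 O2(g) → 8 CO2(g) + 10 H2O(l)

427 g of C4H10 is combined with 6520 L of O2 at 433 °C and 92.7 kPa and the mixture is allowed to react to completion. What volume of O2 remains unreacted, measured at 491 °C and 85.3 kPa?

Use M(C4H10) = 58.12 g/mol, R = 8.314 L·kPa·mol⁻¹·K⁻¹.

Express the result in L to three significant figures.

4110 L

n(C4H10) = 427 / 58.12 = 7.347 mol
n(O2) = PV/RT = (92.7 × 6520) / (8.314 × 706.15) = 102.9 mol
For 7.347 mol C4H10, stoichiometry requires (13/2) × 7.347 = 47.76 mol O2; 102.9 mol is available, so C4H10 is limiting.
n(O2) consumed = (13/2) × 7.347 = 47.76 mol; remaining = 102.9 − 47.76 = 55.14 mol
V(O2) = nRT/P = 55.14 × 8.314 × 764.15 / 85.3 = 4107 L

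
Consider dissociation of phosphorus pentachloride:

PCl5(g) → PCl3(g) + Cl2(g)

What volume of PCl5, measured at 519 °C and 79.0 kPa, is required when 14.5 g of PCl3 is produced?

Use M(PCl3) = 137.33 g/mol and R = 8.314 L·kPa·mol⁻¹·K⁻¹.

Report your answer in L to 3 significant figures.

8.80 L

n(PCl3) = 14.50 / 137.33 = 0.1056 mol
n(PCl5) = (1/1) × 0.1056 = 0.1056 mol
V = nRT/P = 0.1056 × 8.314 × 792.15 / 79.0 = 8.803 L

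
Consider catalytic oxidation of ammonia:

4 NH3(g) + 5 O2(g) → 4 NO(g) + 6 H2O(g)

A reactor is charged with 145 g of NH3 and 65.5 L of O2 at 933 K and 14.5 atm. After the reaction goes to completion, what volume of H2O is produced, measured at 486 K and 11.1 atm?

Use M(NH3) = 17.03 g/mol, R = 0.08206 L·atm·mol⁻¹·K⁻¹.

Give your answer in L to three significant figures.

n(NH3) = 145 / 17.03 = 8.514 mol
n(O2) = PV/RT = (14.5 × 65.5) / (0.08206 × 933) = 12.40 mol
For 8.514 mol NH3, stoichiometry requires (5/4) × 8.514 = 10.64 mol O2; 12.40 mol is available, so NH3 is limiting.
n(H2O) = (6/4) × 8.514 = 12.77 mol
V(H2O) = nRT/P = 12.77 × 0.08206 × 486 / 11.1 = 45.88 L

45.9 L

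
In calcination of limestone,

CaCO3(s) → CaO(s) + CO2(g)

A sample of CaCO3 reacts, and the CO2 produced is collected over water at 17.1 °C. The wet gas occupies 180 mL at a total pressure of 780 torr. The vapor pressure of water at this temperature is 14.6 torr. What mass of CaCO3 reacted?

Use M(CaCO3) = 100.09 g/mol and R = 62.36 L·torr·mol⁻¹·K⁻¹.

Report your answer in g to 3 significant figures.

P(CO2) = 780 − 14.6 = 765.4 torr
n(CO2) = PV/RT = (765.4 × 0.1800) / (62.36 × 290.25) = 0.007612 mol
n(CaCO3) = (1/1) × 0.007612 = 0.007612 mol
m(CaCO3) = 0.007612 × 100.09 = 0.7619 g

0.762 g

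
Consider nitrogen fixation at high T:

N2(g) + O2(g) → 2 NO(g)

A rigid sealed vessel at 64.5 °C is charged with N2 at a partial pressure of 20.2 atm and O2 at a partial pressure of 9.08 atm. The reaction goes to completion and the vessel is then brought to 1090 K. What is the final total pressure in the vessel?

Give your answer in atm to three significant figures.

At constant V, partial pressures at 64.5 °C are proportional to moles, so apply stoichiometry directly to pressures.
P(O2) required for 20.2 atm of N2 = (1/1) × 20.2 = 20.20 atm; available 9.08 atm, so O2 is limiting.
P(N2) remaining = 20.2 − (1/1) × 9.08 = 11.12 atm
P(gaseous products) = (2)/1 × 9.08 = 18.16 atm
P_total at 64.5 °C = 11.12 + 18.16 = 29.28 atm
Scaling to 1090 K: P = 29.28 × 1090/337.65 = 94.52 atm

94.5 atm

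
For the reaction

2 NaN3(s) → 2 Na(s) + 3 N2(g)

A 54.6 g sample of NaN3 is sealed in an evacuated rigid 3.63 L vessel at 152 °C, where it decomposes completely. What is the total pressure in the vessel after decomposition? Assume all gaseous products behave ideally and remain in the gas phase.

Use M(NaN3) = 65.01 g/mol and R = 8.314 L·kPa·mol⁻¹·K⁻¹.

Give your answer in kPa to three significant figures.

n(NaN3) = 54.6 / 65.01 = 0.8399 mol
n(gas produced) = (3/2) × 0.8399 = 1.260 mol
P = nRT/V = 1.260 × 8.314 × 425.15 / 3.63 = 1227 kPa

1230 kPa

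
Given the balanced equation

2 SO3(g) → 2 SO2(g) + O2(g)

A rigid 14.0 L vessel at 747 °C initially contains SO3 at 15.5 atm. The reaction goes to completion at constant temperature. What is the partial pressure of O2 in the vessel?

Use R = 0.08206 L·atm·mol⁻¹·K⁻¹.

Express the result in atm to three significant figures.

7.75 atm

n(SO3)₀ = PV/RT = (15.5 × 14.0) / (0.08206 × 1020.15) = 2.592 mol
n(O2) = (1/2) × 2.592 = 1.296 mol
P(O2) = nRT/V = 1.296 × 0.08206 × 1020.15 / 14.0 = 7.749 atm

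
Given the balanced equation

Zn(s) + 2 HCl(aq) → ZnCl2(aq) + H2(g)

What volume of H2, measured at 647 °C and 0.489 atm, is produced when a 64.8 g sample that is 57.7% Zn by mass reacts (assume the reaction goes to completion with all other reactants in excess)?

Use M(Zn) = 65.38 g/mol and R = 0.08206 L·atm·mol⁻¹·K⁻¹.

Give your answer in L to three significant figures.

88.3 L

mass of Zn = 64.8 × 57.7/100 = 37.39 g
n(Zn) = 37.39 / 65.38 = 0.5719 mol
n(H2) = (1/1) × 0.5719 = 0.5719 mol
V = nRT/P = 0.5719 × 0.08206 × 920.15 / 0.489 = 88.31 L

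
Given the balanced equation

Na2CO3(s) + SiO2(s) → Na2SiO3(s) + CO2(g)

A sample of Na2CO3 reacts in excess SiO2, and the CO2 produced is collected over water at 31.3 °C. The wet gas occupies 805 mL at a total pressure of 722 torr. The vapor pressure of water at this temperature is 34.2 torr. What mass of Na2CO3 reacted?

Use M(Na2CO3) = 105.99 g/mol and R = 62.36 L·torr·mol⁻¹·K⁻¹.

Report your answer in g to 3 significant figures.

3.09 g

P(CO2) = 722 − 34.2 = 687.8 torr
n(CO2) = PV/RT = (687.8 × 0.8050) / (62.36 × 304.45) = 0.02916 mol
n(Na2CO3) = (1/1) × 0.02916 = 0.02916 mol
m(Na2CO3) = 0.02916 × 105.99 = 3.091 g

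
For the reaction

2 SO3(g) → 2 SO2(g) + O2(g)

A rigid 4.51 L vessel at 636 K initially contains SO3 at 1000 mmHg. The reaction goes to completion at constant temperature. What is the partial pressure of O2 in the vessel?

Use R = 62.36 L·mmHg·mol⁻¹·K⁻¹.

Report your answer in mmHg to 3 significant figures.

n(SO3)₀ = PV/RT = (1000 × 4.51) / (62.36 × 636) = 0.1137 mol
n(O2) = (1/2) × 0.1137 = 0.05685 mol
P(O2) = nRT/V = 0.05685 × 62.36 × 636 / 4.51 = 499.9 mmHg

500 mmHg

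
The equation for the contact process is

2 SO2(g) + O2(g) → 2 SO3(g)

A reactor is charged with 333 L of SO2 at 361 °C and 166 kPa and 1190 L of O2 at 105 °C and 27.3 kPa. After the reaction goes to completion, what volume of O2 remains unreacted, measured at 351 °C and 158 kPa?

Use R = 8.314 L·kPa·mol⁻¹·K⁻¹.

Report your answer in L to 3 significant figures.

n(SO2) = PV/RT = (166 × 333) / (8.314 × 634.15) = 10.48 mol
n(O2) = PV/RT = (27.3 × 1190) / (8.314 × 378.15) = 10.33 mol
For 10.48 mol SO2, stoichiometry requires (1/2) × 10.48 = 5.240 mol O2; 10.33 mol is available, so SO2 is limiting.
n(O2) consumed = (1/2) × 10.48 = 5.240 mol; remaining = 10.33 − 5.240 = 5.090 mol
V(O2) = nRT/P = 5.090 × 8.314 × 624.15 / 158 = 167.2 L

167 L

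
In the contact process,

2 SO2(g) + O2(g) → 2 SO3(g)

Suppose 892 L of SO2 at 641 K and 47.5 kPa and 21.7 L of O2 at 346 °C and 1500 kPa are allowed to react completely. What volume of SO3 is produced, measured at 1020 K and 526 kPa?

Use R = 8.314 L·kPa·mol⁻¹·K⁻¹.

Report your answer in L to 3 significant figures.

128 L

n(SO2) = PV/RT = (47.5 × 892) / (8.314 × 641) = 7.950 mol
n(O2) = PV/RT = (1500 × 21.7) / (8.314 × 619.15) = 6.323 mol
For 7.950 mol SO2, stoichiometry requires (1/2) × 7.950 = 3.975 mol O2; 6.323 mol is available, so SO2 is limiting.
n(SO3) = (2/2) × 7.950 = 7.950 mol
V(SO3) = nRT/P = 7.950 × 8.314 × 1020 / 526 = 128.2 L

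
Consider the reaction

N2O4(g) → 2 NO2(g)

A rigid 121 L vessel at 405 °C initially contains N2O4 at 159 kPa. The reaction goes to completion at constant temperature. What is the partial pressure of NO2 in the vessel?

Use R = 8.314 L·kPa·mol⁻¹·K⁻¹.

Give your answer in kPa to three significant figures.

n(N2O4)₀ = PV/RT = (159 × 121) / (8.314 × 678.15) = 3.412 mol
n(NO2) = (2/1) × 3.412 = 6.824 mol
P(NO2) = nRT/V = 6.824 × 8.314 × 678.15 / 121 = 318.0 kPa

318 kPa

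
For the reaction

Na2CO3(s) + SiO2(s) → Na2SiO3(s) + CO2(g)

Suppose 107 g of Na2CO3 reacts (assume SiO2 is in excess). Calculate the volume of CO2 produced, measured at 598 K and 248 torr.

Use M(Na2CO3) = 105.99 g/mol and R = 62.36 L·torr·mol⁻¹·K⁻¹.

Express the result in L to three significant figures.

152 L

n(Na2CO3) = 107.0 / 105.99 = 1.010 mol
n(CO2) = (1/1) × 1.010 = 1.010 mol
V = nRT/P = 1.010 × 62.36 × 598 / 248 = 151.9 L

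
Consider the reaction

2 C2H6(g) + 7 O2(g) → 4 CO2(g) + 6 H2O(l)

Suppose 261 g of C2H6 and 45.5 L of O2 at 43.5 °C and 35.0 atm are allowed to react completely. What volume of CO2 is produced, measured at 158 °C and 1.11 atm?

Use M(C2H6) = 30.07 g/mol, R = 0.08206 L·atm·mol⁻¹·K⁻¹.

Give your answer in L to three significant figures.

n(C2H6) = 261 / 30.07 = 8.680 mol
n(O2) = PV/RT = (35.0 × 45.5) / (0.08206 × 316.65) = 61.29 mol
For 8.680 mol C2H6, stoichiometry requires (7/2) × 8.680 = 30.38 mol O2; 61.29 mol is available, so C2H6 is limiting.
n(CO2) = (4/2) × 8.680 = 17.36 mol
V(CO2) = nRT/P = 17.36 × 0.08206 × 431.15 / 1.11 = 553.3 L

553 L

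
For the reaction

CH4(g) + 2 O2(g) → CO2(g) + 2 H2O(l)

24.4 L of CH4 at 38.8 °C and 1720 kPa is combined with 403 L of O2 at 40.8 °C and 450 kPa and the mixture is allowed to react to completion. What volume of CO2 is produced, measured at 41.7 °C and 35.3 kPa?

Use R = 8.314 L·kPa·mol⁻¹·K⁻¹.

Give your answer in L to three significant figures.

n(CH4) = PV/RT = (1720 × 24.4) / (8.314 × 311.95) = 16.18 mol
n(O2) = PV/RT = (450 × 403) / (8.314 × 313.95) = 69.48 mol
For 16.18 mol CH4, stoichiometry requires (2/1) × 16.18 = 32.36 mol O2; 69.48 mol is available, so CH4 is limiting.
n(CO2) = (1/1) × 16.18 = 16.18 mol
V(CO2) = nRT/P = 16.18 × 8.314 × 314.85 / 35.3 = 1200 L

1200 L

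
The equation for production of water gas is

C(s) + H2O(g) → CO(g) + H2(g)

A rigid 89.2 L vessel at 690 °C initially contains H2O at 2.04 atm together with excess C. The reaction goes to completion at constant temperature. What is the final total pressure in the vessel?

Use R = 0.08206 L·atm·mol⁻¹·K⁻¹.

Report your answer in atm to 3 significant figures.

4.08 atm

Rigid vessel, constant T ⇒ P scales with total gas moles (1 → 2).
P_final = (2/1) × 2.04 = 4.080 atm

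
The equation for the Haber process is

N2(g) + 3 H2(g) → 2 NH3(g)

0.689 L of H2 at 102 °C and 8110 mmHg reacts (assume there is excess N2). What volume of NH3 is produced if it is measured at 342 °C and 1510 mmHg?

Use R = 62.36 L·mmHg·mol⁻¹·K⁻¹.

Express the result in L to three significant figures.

n(H2) = PV/RT = (8110 × 0.689) / (62.36 × 375.15) = 0.2389 mol
n(NH3) = (2/3) × 0.2389 = 0.1593 mol
V = nRT/P = 0.1593 × 62.36 × 615.15 / 1510 = 4.047 L

4.05 L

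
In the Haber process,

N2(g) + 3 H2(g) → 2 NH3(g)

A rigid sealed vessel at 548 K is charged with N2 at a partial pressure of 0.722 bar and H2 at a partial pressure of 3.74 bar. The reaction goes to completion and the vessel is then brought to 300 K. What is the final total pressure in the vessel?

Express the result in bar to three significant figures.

Because the vessel is rigid and T is held at 548 K, work the stoichiometry in partial pressures (P_i = n_iRT/V).
P(H2) required for 0.722 bar of N2 = (3/1) × 0.722 = 2.166 bar; available 3.74 bar, so N2 is limiting.
P(H2) remaining = 3.74 − (3/1) × 0.722 = 1.574 bar
P(gaseous products) = (2)/1 × 0.722 = 1.444 bar
P_total at 548 K = 1.574 + 1.444 = 3.018 bar
Scaling to 300 K: P = 3.018 × 300/548 = 1.652 bar

1.65 bar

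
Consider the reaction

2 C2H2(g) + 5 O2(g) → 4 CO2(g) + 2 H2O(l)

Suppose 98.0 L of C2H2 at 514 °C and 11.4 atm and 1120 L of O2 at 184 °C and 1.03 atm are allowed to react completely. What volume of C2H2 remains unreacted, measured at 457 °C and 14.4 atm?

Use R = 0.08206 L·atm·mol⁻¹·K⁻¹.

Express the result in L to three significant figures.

20.8 L

n(C2H2) = PV/RT = (11.4 × 98.0) / (0.08206 × 787.15) = 17.30 mol
n(O2) = PV/RT = (1.03 × 1120) / (0.08206 × 457.15) = 30.75 mol
For 17.30 mol C2H2, stoichiometry requires (5/2) × 17.30 = 43.25 mol O2; 30.75 mol is available, so O2 is limiting.
n(C2H2) consumed = (2/5) × 30.75 = 12.30 mol; remaining = 17.30 − 12.30 = 5.000 mol
V(C2H2) = nRT/P = 5.000 × 0.08206 × 730.15 / 14.4 = 20.80 L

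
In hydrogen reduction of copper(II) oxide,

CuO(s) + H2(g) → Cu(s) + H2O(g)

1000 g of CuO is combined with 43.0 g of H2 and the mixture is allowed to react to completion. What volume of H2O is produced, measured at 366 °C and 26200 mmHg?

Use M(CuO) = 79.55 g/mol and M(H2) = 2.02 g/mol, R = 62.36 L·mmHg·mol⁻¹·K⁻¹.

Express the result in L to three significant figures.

19.1 L

n(CuO) = 1000 / 79.55 = 12.57 mol
n(H2) = 43.0 / 2.02 = 21.29 mol
For 12.57 mol CuO, stoichiometry requires (1/1) × 12.57 = 12.57 mol H2; 21.29 mol is available, so CuO is limiting.
n(H2O) = (1/1) × 12.57 = 12.57 mol
V(H2O) = nRT/P = 12.57 × 62.36 × 639.15 / 26200 = 19.12 L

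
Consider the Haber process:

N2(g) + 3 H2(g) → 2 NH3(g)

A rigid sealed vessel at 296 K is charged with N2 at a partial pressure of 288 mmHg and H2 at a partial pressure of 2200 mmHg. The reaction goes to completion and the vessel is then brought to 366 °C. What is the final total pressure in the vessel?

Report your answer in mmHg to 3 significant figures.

4130 mmHg

With V and T fixed, P_i ∝ n_i, so the mole ratios apply directly to partial pressures at 296 K.
P(H2) required for 288 mmHg of N2 = (3/1) × 288 = 864.0 mmHg; available 2200 mmHg, so N2 is limiting.
P(H2) remaining = 2200 − (3/1) × 288 = 1336 mmHg
P(gaseous products) = (2)/1 × 288 = 576.0 mmHg
P_total at 296 K = 1336 + 576.0 = 1912 mmHg
Scaling to 366 °C: P = 1912 × 639.15/296 = 4129 mmHg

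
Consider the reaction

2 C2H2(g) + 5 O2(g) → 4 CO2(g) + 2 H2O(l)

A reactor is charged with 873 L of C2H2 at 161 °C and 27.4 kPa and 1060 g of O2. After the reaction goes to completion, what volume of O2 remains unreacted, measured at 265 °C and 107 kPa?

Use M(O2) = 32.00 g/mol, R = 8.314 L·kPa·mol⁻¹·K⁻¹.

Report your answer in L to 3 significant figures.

n(C2H2) = PV/RT = (27.4 × 873) / (8.314 × 434.15) = 6.627 mol
n(O2) = 1060 / 32.00 = 33.12 mol
For 6.627 mol C2H2, stoichiometry requires (5/2) × 6.627 = 16.57 mol O2; 33.12 mol is available, so C2H2 is limiting.
n(O2) consumed = (5/2) × 6.627 = 16.57 mol; remaining = 33.12 − 16.57 = 16.55 mol
V(O2) = nRT/P = 16.55 × 8.314 × 538.15 / 107 = 692.0 L

692 L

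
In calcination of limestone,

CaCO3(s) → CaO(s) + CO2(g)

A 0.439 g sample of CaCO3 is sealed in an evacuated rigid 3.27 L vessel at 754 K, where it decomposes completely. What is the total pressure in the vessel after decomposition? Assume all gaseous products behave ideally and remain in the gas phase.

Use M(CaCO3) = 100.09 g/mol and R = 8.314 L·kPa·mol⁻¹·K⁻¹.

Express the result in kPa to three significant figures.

n(CaCO3) = 0.439 / 100.09 = 0.004386 mol
n(gas produced) = (1/1) × 0.004386 = 0.004386 mol
P = nRT/V = 0.004386 × 8.314 × 754 / 3.27 = 8.408 kPa

8.41 kPa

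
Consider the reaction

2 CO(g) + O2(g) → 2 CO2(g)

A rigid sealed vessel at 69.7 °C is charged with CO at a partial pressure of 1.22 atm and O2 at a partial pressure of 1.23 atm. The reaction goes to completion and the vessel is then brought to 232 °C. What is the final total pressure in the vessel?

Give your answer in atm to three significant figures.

2.71 atm

At constant V, partial pressures at 69.7 °C are proportional to moles, so apply stoichiometry directly to pressures.
P(O2) required for 1.22 atm of CO = (1/2) × 1.22 = 0.6100 atm; available 1.23 atm, so CO is limiting.
P(O2) remaining = 1.23 − (1/2) × 1.22 = 0.6200 atm
P(gaseous products) = (2)/2 × 1.22 = 1.220 atm
P_total at 69.7 °C = 0.6200 + 1.220 = 1.840 atm
Scaling to 232 °C: P = 1.840 × 505.15/342.85 = 2.711 atm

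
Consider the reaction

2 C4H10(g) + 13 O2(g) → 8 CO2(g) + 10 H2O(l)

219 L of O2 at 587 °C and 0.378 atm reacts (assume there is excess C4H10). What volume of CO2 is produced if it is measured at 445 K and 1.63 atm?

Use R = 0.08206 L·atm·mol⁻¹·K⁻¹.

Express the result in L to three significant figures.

n(O2) = PV/RT = (0.378 × 219) / (0.08206 × 860.15) = 1.173 mol
n(CO2) = (8/13) × 1.173 = 0.7218 mol
V = nRT/P = 0.7218 × 0.08206 × 445 / 1.63 = 16.17 L

16.2 L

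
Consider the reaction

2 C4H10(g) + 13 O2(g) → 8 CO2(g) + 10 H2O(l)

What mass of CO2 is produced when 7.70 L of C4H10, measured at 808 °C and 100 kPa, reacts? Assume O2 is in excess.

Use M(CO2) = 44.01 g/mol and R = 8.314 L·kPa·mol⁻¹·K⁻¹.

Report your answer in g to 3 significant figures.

n(C4H10) = PV/RT = (100 × 7.70) / (8.314 × 1081.15) = 0.08566 mol
n(CO2) = (8/2) × 0.08566 = 0.3426 mol
m(CO2) = 0.3426 × 44.01 = 15.08 g

15.1 g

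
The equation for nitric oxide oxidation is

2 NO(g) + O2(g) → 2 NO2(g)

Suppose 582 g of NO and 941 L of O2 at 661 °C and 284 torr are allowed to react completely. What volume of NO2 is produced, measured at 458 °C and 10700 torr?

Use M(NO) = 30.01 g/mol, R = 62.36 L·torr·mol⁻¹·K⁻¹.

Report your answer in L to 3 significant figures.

n(NO) = 582 / 30.01 = 19.39 mol
n(O2) = PV/RT = (284 × 941) / (62.36 × 934.15) = 4.588 mol
For 19.39 mol NO, stoichiometry requires (1/2) × 19.39 = 9.695 mol O2; 4.588 mol is available, so O2 is limiting.
n(NO2) = (2/1) × 4.588 = 9.176 mol
V(NO2) = nRT/P = 9.176 × 62.36 × 731.15 / 10700 = 39.10 L

39.1 L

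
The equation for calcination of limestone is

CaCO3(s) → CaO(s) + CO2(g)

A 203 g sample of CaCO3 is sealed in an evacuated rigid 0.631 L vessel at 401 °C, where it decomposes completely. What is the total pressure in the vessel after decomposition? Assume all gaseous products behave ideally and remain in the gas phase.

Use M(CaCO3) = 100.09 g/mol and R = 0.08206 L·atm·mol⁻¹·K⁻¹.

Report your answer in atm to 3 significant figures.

n(CaCO3) = 203 / 100.09 = 2.028 mol
n(gas produced) = (1/1) × 2.028 = 2.028 mol
P = nRT/V = 2.028 × 0.08206 × 674.15 / 0.631 = 177.8 atm

178 atm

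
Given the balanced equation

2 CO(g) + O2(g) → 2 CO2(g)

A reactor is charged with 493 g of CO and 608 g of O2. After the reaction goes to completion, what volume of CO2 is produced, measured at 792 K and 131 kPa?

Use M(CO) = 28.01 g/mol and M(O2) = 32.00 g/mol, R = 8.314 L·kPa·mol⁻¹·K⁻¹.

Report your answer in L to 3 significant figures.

n(CO) = 493 / 28.01 = 17.60 mol
n(O2) = 608 / 32.00 = 19.00 mol
For 17.60 mol CO, stoichiometry requires (1/2) × 17.60 = 8.800 mol O2; 19.00 mol is available, so CO is limiting.
n(CO2) = (2/2) × 17.60 = 17.60 mol
V(CO2) = nRT/P = 17.60 × 8.314 × 792 / 131 = 884.7 L

885 L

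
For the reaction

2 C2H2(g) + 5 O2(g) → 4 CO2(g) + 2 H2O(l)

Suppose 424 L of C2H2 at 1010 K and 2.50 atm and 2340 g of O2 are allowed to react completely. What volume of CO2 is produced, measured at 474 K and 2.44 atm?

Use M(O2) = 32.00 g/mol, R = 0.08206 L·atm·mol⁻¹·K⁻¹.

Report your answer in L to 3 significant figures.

n(C2H2) = PV/RT = (2.50 × 424) / (0.08206 × 1010) = 12.79 mol
n(O2) = 2340 / 32.00 = 73.12 mol
For 12.79 mol C2H2, stoichiometry requires (5/2) × 12.79 = 31.97 mol O2; 73.12 mol is available, so C2H2 is limiting.
n(CO2) = (4/2) × 12.79 = 25.58 mol
V(CO2) = nRT/P = 25.58 × 0.08206 × 474 / 2.44 = 407.8 L

408 L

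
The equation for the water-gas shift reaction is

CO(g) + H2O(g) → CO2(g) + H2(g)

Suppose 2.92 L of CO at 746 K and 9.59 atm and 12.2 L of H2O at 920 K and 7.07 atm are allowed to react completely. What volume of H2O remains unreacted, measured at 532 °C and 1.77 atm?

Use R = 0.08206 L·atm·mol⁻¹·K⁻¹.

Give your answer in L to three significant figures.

25.6 L

n(CO) = PV/RT = (9.59 × 2.92) / (0.08206 × 746) = 0.4574 mol
n(H2O) = PV/RT = (7.07 × 12.2) / (0.08206 × 920) = 1.143 mol
For 0.4574 mol CO, stoichiometry requires (1/1) × 0.4574 = 0.4574 mol H2O; 1.143 mol is available, so CO is limiting.
n(H2O) consumed = (1/1) × 0.4574 = 0.4574 mol; remaining = 1.143 − 0.4574 = 0.6856 mol
V(H2O) = nRT/P = 0.6856 × 0.08206 × 805.15 / 1.77 = 25.59 L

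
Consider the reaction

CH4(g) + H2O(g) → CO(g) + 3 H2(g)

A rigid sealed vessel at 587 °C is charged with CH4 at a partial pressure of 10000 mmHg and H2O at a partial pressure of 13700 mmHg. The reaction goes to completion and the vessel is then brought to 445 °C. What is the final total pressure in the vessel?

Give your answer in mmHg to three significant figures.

With V and T fixed, P_i ∝ n_i, so the mole ratios apply directly to partial pressures at 587 °C.
P(H2O) required for 10000 mmHg of CH4 = (1/1) × 10000 = 10000 mmHg; available 13700 mmHg, so CH4 is limiting.
P(H2O) remaining = 13700 − (1/1) × 10000 = 3700 mmHg
P(gaseous products) = (1+3)/1 × 10000 = 40000 mmHg
P_total at 587 °C = 3700 + 40000 = 43700 mmHg
Scaling to 445 °C: P = 43700 × 718.15/860.15 = 36490 mmHg

36500 mmHg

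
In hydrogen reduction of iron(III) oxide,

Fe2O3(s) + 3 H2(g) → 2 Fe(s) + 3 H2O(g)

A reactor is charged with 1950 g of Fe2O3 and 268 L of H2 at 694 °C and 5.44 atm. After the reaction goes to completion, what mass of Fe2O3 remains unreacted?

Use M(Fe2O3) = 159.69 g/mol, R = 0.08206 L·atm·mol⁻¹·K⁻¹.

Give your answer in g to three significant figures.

972 g

n(Fe2O3) = 1950 / 159.69 = 12.21 mol
n(H2) = PV/RT = (5.44 × 268) / (0.08206 × 967.15) = 18.37 mol
For 12.21 mol Fe2O3, stoichiometry requires (3/1) × 12.21 = 36.63 mol H2; 18.37 mol is available, so H2 is limiting.
n(Fe2O3) consumed = (1/3) × 18.37 = 6.123 mol; remaining = 12.21 − 6.123 = 6.087 mol
m(Fe2O3) = 6.087 × 159.69 = 972.0 g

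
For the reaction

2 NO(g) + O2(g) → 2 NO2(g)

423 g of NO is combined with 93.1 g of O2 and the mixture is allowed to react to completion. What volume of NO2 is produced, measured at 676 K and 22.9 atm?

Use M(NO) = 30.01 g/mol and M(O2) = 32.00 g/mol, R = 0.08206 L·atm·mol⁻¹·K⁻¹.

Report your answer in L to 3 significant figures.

14.1 L

n(NO) = 423 / 30.01 = 14.10 mol
n(O2) = 93.1 / 32.00 = 2.909 mol
For 14.10 mol NO, stoichiometry requires (1/2) × 14.10 = 7.050 mol O2; 2.909 mol is available, so O2 is limiting.
n(NO2) = (2/1) × 2.909 = 5.818 mol
V(NO2) = nRT/P = 5.818 × 0.08206 × 676 / 22.9 = 14.09 L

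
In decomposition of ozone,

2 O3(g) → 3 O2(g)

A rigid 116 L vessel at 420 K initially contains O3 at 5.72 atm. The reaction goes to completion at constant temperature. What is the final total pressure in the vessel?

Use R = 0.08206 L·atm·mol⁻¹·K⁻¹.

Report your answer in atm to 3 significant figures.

8.58 atm

Rigid vessel, constant T ⇒ P scales with total gas moles (2 → 3).
P_final = (3/2) × 5.72 = 8.580 atm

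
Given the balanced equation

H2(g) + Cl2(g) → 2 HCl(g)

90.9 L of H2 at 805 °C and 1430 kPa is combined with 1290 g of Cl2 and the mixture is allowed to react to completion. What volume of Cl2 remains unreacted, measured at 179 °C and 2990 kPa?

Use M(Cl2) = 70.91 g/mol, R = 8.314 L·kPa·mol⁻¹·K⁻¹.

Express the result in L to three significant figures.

4.64 L

n(H2) = PV/RT = (1430 × 90.9) / (8.314 × 1078.15) = 14.50 mol
n(Cl2) = 1290 / 70.91 = 18.19 mol
For 14.50 mol H2, stoichiometry requires (1/1) × 14.50 = 14.50 mol Cl2; 18.19 mol is available, so H2 is limiting.
n(Cl2) consumed = (1/1) × 14.50 = 14.50 mol; remaining = 18.19 − 14.50 = 3.690 mol
V(Cl2) = nRT/P = 3.690 × 8.314 × 452.15 / 2990 = 4.639 L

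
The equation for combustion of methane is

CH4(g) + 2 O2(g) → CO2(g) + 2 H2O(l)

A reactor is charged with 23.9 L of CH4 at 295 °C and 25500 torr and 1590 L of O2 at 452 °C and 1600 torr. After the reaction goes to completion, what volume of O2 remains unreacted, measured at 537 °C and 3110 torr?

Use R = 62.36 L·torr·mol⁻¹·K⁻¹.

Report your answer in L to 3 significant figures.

n(CH4) = PV/RT = (25500 × 23.9) / (62.36 × 568.15) = 17.20 mol
n(O2) = PV/RT = (1600 × 1590) / (62.36 × 725.15) = 56.26 mol
For 17.20 mol CH4, stoichiometry requires (2/1) × 17.20 = 34.40 mol O2; 56.26 mol is available, so CH4 is limiting.
n(O2) consumed = (2/1) × 17.20 = 34.40 mol; remaining = 56.26 − 34.40 = 21.86 mol
V(O2) = nRT/P = 21.86 × 62.36 × 810.15 / 3110 = 355.1 L

355 L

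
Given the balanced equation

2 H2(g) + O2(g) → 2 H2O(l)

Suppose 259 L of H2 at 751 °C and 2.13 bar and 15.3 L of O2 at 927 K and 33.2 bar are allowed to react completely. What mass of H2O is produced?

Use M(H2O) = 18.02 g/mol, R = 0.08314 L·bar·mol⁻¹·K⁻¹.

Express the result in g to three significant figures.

n(H2) = PV/RT = (2.13 × 259) / (0.08314 × 1024.15) = 6.479 mol
n(O2) = PV/RT = (33.2 × 15.3) / (0.08314 × 927) = 6.591 mol
For 6.479 mol H2, stoichiometry requires (1/2) × 6.479 = 3.240 mol O2; 6.591 mol is available, so H2 is limiting.
n(H2O) = (2/2) × 6.479 = 6.479 mol
m(H2O) = 6.479 × 18.02 = 116.8 g

117 g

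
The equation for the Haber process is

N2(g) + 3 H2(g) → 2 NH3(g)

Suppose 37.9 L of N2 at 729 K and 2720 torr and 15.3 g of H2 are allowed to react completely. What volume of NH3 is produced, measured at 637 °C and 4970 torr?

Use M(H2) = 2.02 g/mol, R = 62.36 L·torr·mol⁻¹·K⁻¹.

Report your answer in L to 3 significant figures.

51.8 L

n(N2) = PV/RT = (2720 × 37.9) / (62.36 × 729) = 2.268 mol
n(H2) = 15.3 / 2.02 = 7.574 mol
For 2.268 mol N2, stoichiometry requires (3/1) × 2.268 = 6.804 mol H2; 7.574 mol is available, so N2 is limiting.
n(NH3) = (2/1) × 2.268 = 4.536 mol
V(NH3) = nRT/P = 4.536 × 62.36 × 910.15 / 4970 = 51.80 L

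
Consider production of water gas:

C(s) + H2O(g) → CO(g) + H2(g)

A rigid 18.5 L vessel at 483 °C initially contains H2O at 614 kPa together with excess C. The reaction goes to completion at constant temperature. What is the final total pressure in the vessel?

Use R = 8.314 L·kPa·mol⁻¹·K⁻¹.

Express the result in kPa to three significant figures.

Since T and V are fixed, P_final/P_initial = n_final/n_initial = 2/1.
P_final = (2/1) × 614 = 1228 kPa

1230 kPa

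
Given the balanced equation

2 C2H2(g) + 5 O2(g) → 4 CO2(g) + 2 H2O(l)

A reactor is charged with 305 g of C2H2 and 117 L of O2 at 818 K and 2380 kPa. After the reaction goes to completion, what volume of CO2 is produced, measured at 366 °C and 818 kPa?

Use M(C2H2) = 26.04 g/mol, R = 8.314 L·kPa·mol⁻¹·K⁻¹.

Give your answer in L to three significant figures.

n(C2H2) = 305 / 26.04 = 11.71 mol
n(O2) = PV/RT = (2380 × 117) / (8.314 × 818) = 40.94 mol
For 11.71 mol C2H2, stoichiometry requires (5/2) × 11.71 = 29.28 mol O2; 40.94 mol is available, so C2H2 is limiting.
n(CO2) = (4/2) × 11.71 = 23.42 mol
V(CO2) = nRT/P = 23.42 × 8.314 × 639.15 / 818 = 152.1 L

152 L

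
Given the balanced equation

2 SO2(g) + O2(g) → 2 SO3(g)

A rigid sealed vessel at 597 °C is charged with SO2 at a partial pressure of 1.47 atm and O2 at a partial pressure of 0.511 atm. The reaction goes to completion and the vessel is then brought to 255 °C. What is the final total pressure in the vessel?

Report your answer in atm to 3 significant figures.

With V and T fixed, P_i ∝ n_i, so the mole ratios apply directly to partial pressures at 597 °C.
P(O2) required for 1.47 atm of SO2 = (1/2) × 1.47 = 0.7350 atm; available 0.511 atm, so O2 is limiting.
P(SO2) remaining = 1.47 − (2/1) × 0.511 = 0.4480 atm
P(gaseous products) = (2)/1 × 0.511 = 1.022 atm
P_total at 597 °C = 0.4480 + 1.022 = 1.470 atm
Scaling to 255 °C: P = 1.470 × 528.15/870.15 = 0.8922 atm

0.892 atm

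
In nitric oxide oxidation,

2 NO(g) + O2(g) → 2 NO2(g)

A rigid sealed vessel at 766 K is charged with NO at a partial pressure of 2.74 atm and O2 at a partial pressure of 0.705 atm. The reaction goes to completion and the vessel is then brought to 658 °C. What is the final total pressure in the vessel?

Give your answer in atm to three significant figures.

3.33 atm

At constant V, partial pressures at 766 K are proportional to moles, so apply stoichiometry directly to pressures.
P(O2) required for 2.74 atm of NO = (1/2) × 2.74 = 1.370 atm; available 0.705 atm, so O2 is limiting.
P(NO) remaining = 2.74 − (2/1) × 0.705 = 1.330 atm
P(gaseous products) = (2)/1 × 0.705 = 1.410 atm
P_total at 766 K = 1.330 + 1.410 = 2.740 atm
Scaling to 658 °C: P = 2.740 × 931.15/766 = 3.331 atm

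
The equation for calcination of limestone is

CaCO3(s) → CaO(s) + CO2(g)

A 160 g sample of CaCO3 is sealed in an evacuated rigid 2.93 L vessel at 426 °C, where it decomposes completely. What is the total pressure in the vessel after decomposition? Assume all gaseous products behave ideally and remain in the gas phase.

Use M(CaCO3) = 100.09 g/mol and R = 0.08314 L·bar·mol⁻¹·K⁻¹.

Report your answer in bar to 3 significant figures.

31.7 bar

n(CaCO3) = 160 / 100.09 = 1.599 mol
n(gas produced) = (1/1) × 1.599 = 1.599 mol
P = nRT/V = 1.599 × 0.08314 × 699.15 / 2.93 = 31.72 bar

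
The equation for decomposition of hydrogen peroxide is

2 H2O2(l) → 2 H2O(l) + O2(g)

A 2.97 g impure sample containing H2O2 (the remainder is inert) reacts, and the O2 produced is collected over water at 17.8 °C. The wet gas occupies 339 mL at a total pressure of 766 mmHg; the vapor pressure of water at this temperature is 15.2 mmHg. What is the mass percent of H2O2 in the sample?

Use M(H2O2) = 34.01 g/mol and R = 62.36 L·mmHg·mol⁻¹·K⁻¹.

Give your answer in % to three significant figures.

P(O2) = 766 − 15.2 = 750.8 mmHg
n(O2) = PV/RT = (750.8 × 0.3390) / (62.36 × 290.95) = 0.01403 mol
n(H2O2) = (2/1) × 0.01403 = 0.02806 mol
m(H2O2) = 0.02806 × 34.01 = 0.9543 g
%H2O2 = 0.9543 / 2.97 × 100 = 32.13%

32.1 %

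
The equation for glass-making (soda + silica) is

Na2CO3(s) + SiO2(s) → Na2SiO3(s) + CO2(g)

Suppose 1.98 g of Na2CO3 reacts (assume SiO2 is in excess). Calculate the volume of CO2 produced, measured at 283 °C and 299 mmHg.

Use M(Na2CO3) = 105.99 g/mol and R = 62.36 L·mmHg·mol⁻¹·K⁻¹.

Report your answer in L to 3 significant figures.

2.17 L

n(Na2CO3) = 1.980 / 105.99 = 0.01868 mol
n(CO2) = (1/1) × 0.01868 = 0.01868 mol
V = nRT/P = 0.01868 × 62.36 × 556.15 / 299 = 2.167 L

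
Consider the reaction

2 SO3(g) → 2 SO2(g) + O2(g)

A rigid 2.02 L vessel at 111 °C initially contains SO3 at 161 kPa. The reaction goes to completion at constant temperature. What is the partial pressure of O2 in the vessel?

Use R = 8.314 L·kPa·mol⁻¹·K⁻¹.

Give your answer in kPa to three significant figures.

n(SO3)₀ = PV/RT = (161 × 2.02) / (8.314 × 384.15) = 0.1018 mol
n(O2) = (1/2) × 0.1018 = 0.05090 mol
P(O2) = nRT/V = 0.05090 × 8.314 × 384.15 / 2.02 = 80.48 kPa

80.5 kPa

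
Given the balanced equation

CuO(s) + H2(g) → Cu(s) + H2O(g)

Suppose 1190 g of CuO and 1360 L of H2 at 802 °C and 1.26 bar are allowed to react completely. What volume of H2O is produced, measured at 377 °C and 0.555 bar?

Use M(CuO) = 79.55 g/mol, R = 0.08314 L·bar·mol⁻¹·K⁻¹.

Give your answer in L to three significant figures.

n(CuO) = 1190 / 79.55 = 14.96 mol
n(H2) = PV/RT = (1.26 × 1360) / (0.08314 × 1075.15) = 19.17 mol
For 14.96 mol CuO, stoichiometry requires (1/1) × 14.96 = 14.96 mol H2; 19.17 mol is available, so CuO is limiting.
n(H2O) = (1/1) × 14.96 = 14.96 mol
V(H2O) = nRT/P = 14.96 × 0.08314 × 650.15 / 0.555 = 1457 L

1460 L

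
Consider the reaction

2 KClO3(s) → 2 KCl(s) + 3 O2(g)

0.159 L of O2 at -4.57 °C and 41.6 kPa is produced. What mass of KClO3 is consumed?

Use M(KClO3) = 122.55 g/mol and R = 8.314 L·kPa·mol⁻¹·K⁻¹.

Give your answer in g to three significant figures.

0.242 g

n(O2) = PV/RT = (41.6 × 0.159) / (8.314 × 268.58) = 0.002962 mol
n(KClO3) = (2/3) × 0.002962 = 0.001975 mol
m(KClO3) = 0.001975 × 122.55 = 0.2420 g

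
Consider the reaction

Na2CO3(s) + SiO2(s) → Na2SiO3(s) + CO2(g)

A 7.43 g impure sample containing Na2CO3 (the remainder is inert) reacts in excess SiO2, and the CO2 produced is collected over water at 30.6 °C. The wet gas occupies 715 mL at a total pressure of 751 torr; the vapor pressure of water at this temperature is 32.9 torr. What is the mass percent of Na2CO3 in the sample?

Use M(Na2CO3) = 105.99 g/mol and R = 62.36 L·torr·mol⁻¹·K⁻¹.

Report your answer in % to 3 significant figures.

P(CO2) = 751 − 32.9 = 718.1 torr
n(CO2) = PV/RT = (718.1 × 0.7150) / (62.36 × 303.75) = 0.02711 mol
n(Na2CO3) = (1/1) × 0.02711 = 0.02711 mol
m(Na2CO3) = 0.02711 × 105.99 = 2.873 g
%Na2CO3 = 2.873 / 7.43 × 100 = 38.67%

38.7 %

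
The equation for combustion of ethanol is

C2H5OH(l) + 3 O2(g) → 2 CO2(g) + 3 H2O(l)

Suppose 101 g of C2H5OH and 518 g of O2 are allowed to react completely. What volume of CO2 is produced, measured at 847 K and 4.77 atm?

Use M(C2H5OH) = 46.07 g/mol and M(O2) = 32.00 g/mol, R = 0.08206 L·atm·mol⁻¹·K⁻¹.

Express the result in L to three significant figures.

n(C2H5OH) = 101 / 46.07 = 2.192 mol
n(O2) = 518 / 32.00 = 16.19 mol
For 2.192 mol C2H5OH, stoichiometry requires (3/1) × 2.192 = 6.576 mol O2; 16.19 mol is available, so C2H5OH is limiting.
n(CO2) = (2/1) × 2.192 = 4.384 mol
V(CO2) = nRT/P = 4.384 × 0.08206 × 847 / 4.77 = 63.88 L

63.9 L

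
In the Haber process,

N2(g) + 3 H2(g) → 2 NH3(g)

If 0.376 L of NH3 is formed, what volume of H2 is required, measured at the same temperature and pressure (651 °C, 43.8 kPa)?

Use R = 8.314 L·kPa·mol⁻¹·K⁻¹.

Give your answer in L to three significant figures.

At constant T and P, gas volumes are in the mole ratio: V(H2) = (3/2) × 0.376 = 0.5640 L

0.564 L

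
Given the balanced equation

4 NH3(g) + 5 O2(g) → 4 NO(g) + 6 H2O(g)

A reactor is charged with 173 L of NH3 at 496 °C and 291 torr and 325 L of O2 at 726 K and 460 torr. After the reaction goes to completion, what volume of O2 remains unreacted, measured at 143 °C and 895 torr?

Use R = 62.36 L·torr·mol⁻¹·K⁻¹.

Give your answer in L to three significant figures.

n(NH3) = PV/RT = (291 × 173) / (62.36 × 769.15) = 1.050 mol
n(O2) = PV/RT = (460 × 325) / (62.36 × 726) = 3.302 mol
For 1.050 mol NH3, stoichiometry requires (5/4) × 1.050 = 1.312 mol O2; 3.302 mol is available, so NH3 is limiting.
n(O2) consumed = (5/4) × 1.050 = 1.312 mol; remaining = 3.302 − 1.312 = 1.990 mol
V(O2) = nRT/P = 1.990 × 62.36 × 416.15 / 895 = 57.70 L

57.7 L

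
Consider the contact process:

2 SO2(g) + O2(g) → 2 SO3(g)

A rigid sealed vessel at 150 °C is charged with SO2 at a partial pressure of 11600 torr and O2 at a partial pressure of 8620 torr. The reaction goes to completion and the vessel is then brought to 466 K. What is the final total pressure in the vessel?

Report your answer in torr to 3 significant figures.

At constant V, partial pressures at 150 °C are proportional to moles, so apply stoichiometry directly to pressures.
P(O2) required for 11600 torr of SO2 = (1/2) × 11600 = 5800 torr; available 8620 torr, so SO2 is limiting.
P(O2) remaining = 8620 − (1/2) × 11600 = 2820 torr
P(gaseous products) = (2)/2 × 11600 = 11600 torr
P_total at 150 °C = 2820 + 11600 = 14420 torr
Scaling to 466 K: P = 14420 × 466/423.15 = 15880 torr

15900 torr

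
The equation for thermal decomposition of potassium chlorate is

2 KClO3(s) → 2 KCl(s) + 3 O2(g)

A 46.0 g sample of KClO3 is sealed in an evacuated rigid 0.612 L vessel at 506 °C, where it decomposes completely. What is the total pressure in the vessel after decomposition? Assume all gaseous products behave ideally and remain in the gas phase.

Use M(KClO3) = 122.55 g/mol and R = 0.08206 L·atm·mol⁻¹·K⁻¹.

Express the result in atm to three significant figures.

n(KClO3) = 46.0 / 122.55 = 0.3754 mol
n(gas produced) = (3/2) × 0.3754 = 0.5631 mol
P = nRT/V = 0.5631 × 0.08206 × 779.15 / 0.612 = 58.83 atm

58.8 atm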